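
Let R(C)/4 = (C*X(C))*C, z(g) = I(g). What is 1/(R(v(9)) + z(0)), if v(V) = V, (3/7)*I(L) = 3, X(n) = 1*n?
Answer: 1/2923 ≈ 0.00034211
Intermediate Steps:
X(n) = n
I(L) = 7 (I(L) = (7/3)*3 = 7)
z(g) = 7
R(C) = 4*C³ (R(C) = 4*((C*C)*C) = 4*(C²*C) = 4*C³)
1/(R(v(9)) + z(0)) = 1/(4*9³ + 7) = 1/(4*729 + 7) = 1/(2916 + 7) = 1/2923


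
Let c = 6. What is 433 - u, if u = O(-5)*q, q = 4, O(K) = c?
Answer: 409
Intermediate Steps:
O(K) = 6
u = 24 (u = 6*4 = 24)
433 - u = 433 - 1*24 = 433 - 24 = 409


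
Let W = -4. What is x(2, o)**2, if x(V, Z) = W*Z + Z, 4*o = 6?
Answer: 81/4 ≈ 20.250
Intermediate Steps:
o = 3/2 (o = (1/4)*6 = 3/2 ≈ 1.5000)
x(V, Z) = -3*Z (x(V, Z) = -4*Z + Z = -3*Z)
x(2, o)**2 = (-3*3/2)**2 = (-9/2)**2 = 81/4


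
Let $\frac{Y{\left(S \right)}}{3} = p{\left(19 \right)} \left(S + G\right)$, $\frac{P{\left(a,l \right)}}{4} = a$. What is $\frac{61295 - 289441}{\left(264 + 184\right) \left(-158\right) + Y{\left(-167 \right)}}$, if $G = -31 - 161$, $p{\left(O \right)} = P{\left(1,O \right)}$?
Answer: $\frac{114073}{37546} \approx 3.0382$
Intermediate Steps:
$P{\left(a,l \right)} = 4 a$
$p{\left(O \right)} = 4$ ($p{\left(O \right)} = 4 \cdot 1 = 4$)
$G = -192$ ($G = -31 - 161 = -192$)
$Y{\left(S \right)} = -2304 + 12 S$ ($Y{\left(S \right)} = 3 \cdot 4 \left(S - 192\right) = 3 \cdot 4 \left(-192 + S\right) = 3 \left(-768 + 4 S\right) = -2304 + 12 S$)
$\frac{61295 - 289441}{\left(264 + 184\right) \left(-158\right) + Y{\left(-167 \right)}} = \frac{61295 - 289441}{\left(264 + 184\right) \left(-158\right) + \left(-2304 + 12 \left(-167\right)\right)} = - \frac{228146}{448 \left(-158\right) - 4308} = - \frac{228146}{-70784 - 4308} = - \frac{228146}{-75092} = \left(-228146\right) \left(- \frac{1}{75092}\right) = \frac{114073}{37546}$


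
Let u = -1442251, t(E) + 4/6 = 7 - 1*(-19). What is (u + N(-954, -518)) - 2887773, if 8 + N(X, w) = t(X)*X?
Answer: -4354200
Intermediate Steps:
t(E) = 76/3 (t(E) = -⅔ + (7 - 1*(-19)) = -⅔ + (7 + 19) = -⅔ + 26 = 76/3)
N(X, w) = -8 + 76*X/3
(u + N(-954, -518)) - 2887773 = (-1442251 + (-8 + (76/3)*(-954))) - 2887773 = (-1442251 + (-8 - 24168)) - 2887773 = (-1442251 - 24176) - 2887773 = -1466427 - 2887773 = -4354200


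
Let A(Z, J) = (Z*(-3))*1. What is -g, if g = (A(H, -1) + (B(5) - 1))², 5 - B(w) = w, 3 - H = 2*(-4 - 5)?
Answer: -4096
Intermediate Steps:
H = 21 (H = 3 - 2*(-4 - 5) = 3 - 2*(-9) = 3 - 1*(-18) = 3 + 18 = 21)
B(w) = 5 - w
A(Z, J) = -3*Z (A(Z, J) = -3*Z*1 = -3*Z)
g = 4096 (g = (-3*21 + ((5 - 1*5) - 1))² = (-63 + ((5 - 5) - 1))² = (-63 + (0 - 1))² = (-63 - 1)² = (-64)² = 4096)
-g = -1*4096 = -4096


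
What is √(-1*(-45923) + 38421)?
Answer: 2*√21086 ≈ 290.42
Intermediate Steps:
√(-1*(-45923) + 38421) = √(45923 + 38421) = √84344 = 2*√21086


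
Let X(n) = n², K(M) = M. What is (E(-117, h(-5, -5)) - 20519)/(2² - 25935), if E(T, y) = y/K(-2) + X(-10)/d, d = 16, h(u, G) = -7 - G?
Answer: 82047/103724 ≈ 0.79101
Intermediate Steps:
E(T, y) = 25/4 - y/2 (E(T, y) = y/(-2) + (-10)²/16 = y*(-½) + 100*(1/16) = -y/2 + 25/4 = 25/4 - y/2)
(E(-117, h(-5, -5)) - 20519)/(2² - 25935) = ((25/4 - (-7 - 1*(-5))/2) - 20519)/(2² - 25935) = ((25/4 - (-7 + 5)/2) - 20519)/(4 - 25935) = ((25/4 - ½*(-2)) - 20519)/(-25931) = ((25/4 + 1) - 20519)*(-1/25931) = (29/4 - 20519)*(-1/25931) = -82047/4*(-1/25931) = 82047/103724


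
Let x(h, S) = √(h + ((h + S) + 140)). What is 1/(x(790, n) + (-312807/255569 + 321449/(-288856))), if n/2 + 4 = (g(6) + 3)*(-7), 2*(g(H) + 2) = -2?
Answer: 12735038509291471456472/9300267640117863611253823 + 21799128153494475184384*√107/9300267640117863611253823 ≈ 0.025615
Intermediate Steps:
g(H) = -3 (g(H) = -2 + (½)*(-2) = -2 - 1 = -3)
n = -8 (n = -8 + 2*((-3 + 3)*(-7)) = -8 + 2*(0*(-7)) = -8 + 2*0 = -8 + 0 = -8)
x(h, S) = √(140 + S + 2*h) (x(h, S) = √(h + ((S + h) + 140)) = √(h + (140 + S + h)) = √(140 + S + 2*h))
1/(x(790, n) + (-312807/255569 + 321449/(-288856))) = 1/(√(140 - 8 + 2*790) + (-312807/255569 + 321449/(-288856))) = 1/(√(140 - 8 + 1580) + (-312807*1/255569 + 321449*(-1/288856))) = 1/(√1712 + (-312807/255569 - 321449/288856)) = 1/(4*√107 - 172508578273/73822639064) = 1/(-172508578273/73822639064 + 4*√107)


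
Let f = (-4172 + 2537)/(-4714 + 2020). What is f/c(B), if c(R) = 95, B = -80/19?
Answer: 109/17062 ≈ 0.0063885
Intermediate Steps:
B = -80/19 (B = -80*1/19 = -80/19 ≈ -4.2105)
f = 545/898 (f = -1635/(-2694) = -1635*(-1/2694) = 545/898 ≈ 0.60690)
f/c(B) = (545/898)/95 = (545/898)*(1/95) = 109/17062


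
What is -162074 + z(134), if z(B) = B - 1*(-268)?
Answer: -161672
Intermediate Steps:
z(B) = 268 + B (z(B) = B + 268 = 268 + B)
-162074 + z(134) = -162074 + (268 + 134) = -162074 + 402 = -161672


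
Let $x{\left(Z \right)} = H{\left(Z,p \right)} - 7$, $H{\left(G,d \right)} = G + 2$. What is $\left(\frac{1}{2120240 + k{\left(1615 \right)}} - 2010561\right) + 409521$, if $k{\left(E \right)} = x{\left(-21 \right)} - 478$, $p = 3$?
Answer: $- \frac{3393782125439}{2119736} \approx -1.601 \cdot 10^{6}$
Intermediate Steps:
$H{\left(G,d \right)} = 2 + G$
$x{\left(Z \right)} = -5 + Z$ ($x{\left(Z \right)} = \left(2 + Z\right) - 7 = -5 + Z$)
$k{\left(E \right)} = -504$ ($k{\left(E \right)} = \left(-5 - 21\right) - 478 = -26 - 478 = -504$)
$\left(\frac{1}{2120240 + k{\left(1615 \right)}} - 2010561\right) + 409521 = \left(\frac{1}{2120240 - 504} - 2010561\right) + 409521 = \left(\frac{1}{2119736} - 2010561\right) + 409521 = - \frac{4261858531895}{2119736} + 409521 = - \frac{3393782125439}{2119736}$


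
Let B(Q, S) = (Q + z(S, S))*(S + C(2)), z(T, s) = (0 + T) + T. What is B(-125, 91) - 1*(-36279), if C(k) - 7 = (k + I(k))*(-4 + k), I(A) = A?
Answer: 41409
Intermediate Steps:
z(T, s) = 2*T (z(T, s) = T + T = 2*T)
C(k) = 7 + 2*k*(-4 + k) (C(k) = 7 + (k + k)*(-4 + k) = 7 + (2*k)*(-4 + k) = 7 + 2*k*(-4 + k))
B(Q, S) = (-1 + S)*(Q + 2*S) (B(Q, S) = (Q + 2*S)*(S + (7 - 8*2 + 2*2²)) = (Q + 2*S)*(S + (7 - 16 + 2*4)) = (Q + 2*S)*(S + (7 - 16 + 8)) = (Q + 2*S)*(S - 1) = (Q + 2*S)*(-1 + S) = (-1 + S)*(Q + 2*S))
B(-125, 91) - 1*(-36279) = (-1*(-125) - 2*91 + 2*91² - 125*91) - 1*(-36279) = (125 - 182 + 2*8281 - 11375) + 36279 = (125 - 182 + 16562 - 11375) + 36279 = 5130 + 36279 = 41409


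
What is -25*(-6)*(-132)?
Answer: -19800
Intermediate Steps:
-25*(-6)*(-132) = 150*(-132) = -19800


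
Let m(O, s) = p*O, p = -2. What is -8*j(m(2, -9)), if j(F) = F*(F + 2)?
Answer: -64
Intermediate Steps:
m(O, s) = -2*O
j(F) = F*(2 + F)
-8*j(m(2, -9)) = -8*(-2*2)*(2 - 2*2) = -(-32)*(2 - 4) = -(-32)*(-2) = -8*8 = -64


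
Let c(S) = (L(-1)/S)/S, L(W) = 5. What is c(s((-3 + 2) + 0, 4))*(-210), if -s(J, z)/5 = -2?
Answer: -21/2 ≈ -10.500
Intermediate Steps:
s(J, z) = 10 (s(J, z) = -5*(-2) = 10)
c(S) = 5/S² (c(S) = (5/S)/S = 5/S²)
c(s((-3 + 2) + 0, 4))*(-210) = (5/10²)*(-210) = (5*(1/100))*(-210) = (1/20)*(-210) = -21/2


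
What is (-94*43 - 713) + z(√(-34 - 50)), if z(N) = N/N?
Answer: -4754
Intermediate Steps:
z(N) = 1
(-94*43 - 713) + z(√(-34 - 50)) = (-94*43 - 713) + 1 = (-4042 - 713) + 1 = -4755 + 1 = -4754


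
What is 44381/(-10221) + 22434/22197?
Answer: -251942381/75625179 ≈ -3.3315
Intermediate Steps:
44381/(-10221) + 22434/22197 = 44381*(-1/10221) + 22434*(1/22197) = -44381/10221 + 7478/7399 = -251942381/75625179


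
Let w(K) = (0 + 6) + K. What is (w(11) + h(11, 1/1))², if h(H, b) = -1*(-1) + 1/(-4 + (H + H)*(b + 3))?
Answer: 2289169/7056 ≈ 324.43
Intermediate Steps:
w(K) = 6 + K
h(H, b) = 1 + 1/(-4 + 2*H*(3 + b)) (h(H, b) = 1 + 1/(-4 + (2*H)*(3 + b)) = 1 + 1/(-4 + 2*H*(3 + b)))
(w(11) + h(11, 1/1))² = ((6 + 11) + (-3/2 + 3*11 + 11/1)/(-2 + 3*11 + 11/1))² = (17 + (-3/2 + 33 + 11*1)/(-2 + 33 + 11*1))² = (17 + (-3/2 + 33 + 11)/(-2 + 33 + 11))² = (17 + (85/2)/42)² = (17 + (1/42)*(85/2))² = (17 + 85/84)² = (1513/84)² = 2289169/7056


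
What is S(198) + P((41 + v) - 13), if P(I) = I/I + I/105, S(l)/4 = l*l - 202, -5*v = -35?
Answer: 468028/3 ≈ 1.5601e+5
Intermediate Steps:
v = 7 (v = -⅕*(-35) = 7)
S(l) = -808 + 4*l² (S(l) = 4*(l*l - 202) = 4*(l² - 202) = 4*(-202 + l²) = -808 + 4*l²)
P(I) = 1 + I/105 (P(I) = 1 + I*(1/105) = 1 + I/105)
S(198) + P((41 + v) - 13) = (-808 + 4*198²) + (1 + ((41 + 7) - 13)/105) = (-808 + 4*39204) + (1 + (48 - 13)/105) = (-808 + 156816) + (1 + (1/105)*35) = 156008 + (1 + ⅓) = 156008 + 4/3 = 468028/3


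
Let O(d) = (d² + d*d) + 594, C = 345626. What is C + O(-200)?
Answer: 426220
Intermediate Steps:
O(d) = 594 + 2*d² (O(d) = (d² + d²) + 594 = 2*d² + 594 = 594 + 2*d²)
C + O(-200) = 345626 + (594 + 2*(-200)²) = 345626 + (594 + 2*40000) = 345626 + (594 + 80000) = 345626 + 80594 = 426220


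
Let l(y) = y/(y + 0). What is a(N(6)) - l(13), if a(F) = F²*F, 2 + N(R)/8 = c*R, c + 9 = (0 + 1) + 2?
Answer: -28094465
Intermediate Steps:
c = -6 (c = -9 + ((0 + 1) + 2) = -9 + (1 + 2) = -9 + 3 = -6)
l(y) = 1 (l(y) = y/y = 1)
N(R) = -16 - 48*R (N(R) = -16 + 8*(-6*R) = -16 - 48*R)
a(F) = F³
a(N(6)) - l(13) = (-16 - 48*6)³ - 1*1 = (-16 - 288)³ - 1 = (-304)³ - 1 = -28094464 - 1 = -28094465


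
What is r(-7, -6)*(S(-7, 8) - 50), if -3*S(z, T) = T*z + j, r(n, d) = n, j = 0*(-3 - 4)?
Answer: 658/3 ≈ 219.33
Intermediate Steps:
j = 0 (j = 0*(-7) = 0)
S(z, T) = -T*z/3 (S(z, T) = -(T*z + 0)/3 = -T*z/3)
r(-7, -6)*(S(-7, 8) - 50) = -7*(-1/3*8*(-7) - 50) = -7*(56/3 - 50) = -7*(-94/3) = 658/3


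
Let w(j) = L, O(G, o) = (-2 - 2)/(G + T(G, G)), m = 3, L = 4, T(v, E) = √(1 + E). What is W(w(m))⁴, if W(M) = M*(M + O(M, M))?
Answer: 255328256/14641 + 99090432*√5/14641 ≈ 32573.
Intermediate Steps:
O(G, o) = -4/(G + √(1 + G)) (O(G, o) = (-2 - 2)/(G + √(1 + G)) = -4/(G + √(1 + G)))
w(j) = 4
W(M) = M*(M - 4/(M + √(1 + M)))
W(w(m))⁴ = (4*(4 - 4/(4 + √(1 + 4))))⁴ = (4*(4 - 4/(4 + √5)))⁴ = (16 - 16/(4 + √5))⁴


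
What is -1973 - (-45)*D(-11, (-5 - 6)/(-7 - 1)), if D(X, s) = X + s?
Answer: -19249/8 ≈ -2406.1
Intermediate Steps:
-1973 - (-45)*D(-11, (-5 - 6)/(-7 - 1)) = -1973 - (-45)*(-11 + (-5 - 6)/(-7 - 1)) = -1973 - (-45)*(-11 - 11/(-8)) = -1973 - (-45)*(-11 - 11*(-⅛)) = -1973 - (-45)*(-11 + 11/8) = -1973 - (-45)*(-77)/8 = -1973 - 1*3465/8 = -1973 - 3465/8 = -19249/8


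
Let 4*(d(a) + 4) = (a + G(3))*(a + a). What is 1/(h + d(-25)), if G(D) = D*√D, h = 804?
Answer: 89/98675 + 3*√3/98675 ≈ 0.00095461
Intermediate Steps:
G(D) = D^(3/2)
d(a) = -4 + a*(a + 3*√3)/2 (d(a) = -4 + ((a + 3^(3/2))*(a + a))/4 = -4 + ((a + 3*√3)*(2*a))/4 = -4 + (2*a*(a + 3*√3))/4 = -4 + a*(a + 3*√3)/2)
1/(h + d(-25)) = 1/(804 + (-4 + (½)*(-25)² + (3/2)*(-25)*√3)) = 1/(804 + (-4 + (½)*625 - 75*√3/2)) = 1/(804 + (-4 + 625/2 - 75*√3/2)) = 1/(804 + (617/2 - 75*√3/2)) = 1/(2225/2 - 75*√3/2)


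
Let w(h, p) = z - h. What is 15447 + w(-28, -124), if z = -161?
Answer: 15314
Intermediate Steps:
w(h, p) = -161 - h
15447 + w(-28, -124) = 15447 + (-161 - 1*(-28)) = 15447 + (-161 + 28) = 15447 - 133 = 15314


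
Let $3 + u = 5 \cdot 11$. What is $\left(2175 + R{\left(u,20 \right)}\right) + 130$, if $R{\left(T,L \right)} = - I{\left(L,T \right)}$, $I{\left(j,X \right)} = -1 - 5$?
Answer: $2311$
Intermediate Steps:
$I{\left(j,X \right)} = -6$ ($I{\left(j,X \right)} = -1 - 5 = -6$)
$u = 52$ ($u = -3 + 5 \cdot 11 = -3 + 55 = 52$)
$R{\left(T,L \right)} = 6$ ($R{\left(T,L \right)} = \left(-1\right) \left(-6\right) = 6$)
$\left(2175 + R{\left(u,20 \right)}\right) + 130 = \left(2175 + 6\right) + 130 = 2181 + 130 = 2311$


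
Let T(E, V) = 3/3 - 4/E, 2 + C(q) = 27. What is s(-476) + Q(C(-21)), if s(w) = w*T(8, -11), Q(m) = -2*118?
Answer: -474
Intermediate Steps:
C(q) = 25 (C(q) = -2 + 27 = 25)
Q(m) = -236
T(E, V) = 1 - 4/E (T(E, V) = 3*(⅓) - 4/E = 1 - 4/E)
s(w) = w/2 (s(w) = w*((-4 + 8)/8) = w*((⅛)*4) = w*(½) = w/2)
s(-476) + Q(C(-21)) = (½)*(-476) - 236 = -238 - 236 = -474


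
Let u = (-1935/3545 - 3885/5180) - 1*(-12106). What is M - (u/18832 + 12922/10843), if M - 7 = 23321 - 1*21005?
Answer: 192026070494903/82728298048 ≈ 2321.2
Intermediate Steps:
u = 34328941/2836 (u = (-1935*1/3545 - 3885*1/5180) + 12106 = (-387/709 - ¾) + 12106 = -3675/2836 + 12106 = 34328941/2836 ≈ 12105.)
M = 2323 (M = 7 + (23321 - 1*21005) = 7 + (23321 - 21005) = 7 + 2316 = 2323)
M - (u/18832 + 12922/10843) = 2323 - ((34328941/2836)/18832 + 12922/10843) = 2323 - ((34328941/2836)*(1/18832) + 12922*(1/10843)) = 2323 - (34328941/53407552 + 1846/1549) = 2323 - 1*151765870601/82728298048 = 2323 - 151765870601/82728298048 = 192026070494903/82728298048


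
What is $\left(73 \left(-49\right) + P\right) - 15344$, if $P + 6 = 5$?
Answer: $-18922$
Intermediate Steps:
$P = -1$ ($P = -6 + 5 = -1$)
$\left(73 \left(-49\right) + P\right) - 15344 = \left(73 \left(-49\right) - 1\right) - 15344 = \left(-3577 - 1\right) - 15344 = -3578 - 15344 = -18922$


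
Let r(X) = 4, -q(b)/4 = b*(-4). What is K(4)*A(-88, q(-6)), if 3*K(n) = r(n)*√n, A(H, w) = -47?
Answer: -376/3 ≈ -125.33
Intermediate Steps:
q(b) = 16*b (q(b) = -4*b*(-4) = -(-16)*b = 16*b)
K(n) = 4*√n/3 (K(n) = (4*√n)/3 = 4*√n/3)
K(4)*A(-88, q(-6)) = (4*√4/3)*(-47) = ((4/3)*2)*(-47) = (8/3)*(-47) = -376/3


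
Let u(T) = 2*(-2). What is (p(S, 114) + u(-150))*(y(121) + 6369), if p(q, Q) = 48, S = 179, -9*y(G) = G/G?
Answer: 2522080/9 ≈ 2.8023e+5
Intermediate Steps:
y(G) = -⅑ (y(G) = -G/(9*G) = -⅑*1 = -⅑)
u(T) = -4
(p(S, 114) + u(-150))*(y(121) + 6369) = (48 - 4)*(-⅑ + 6369) = 44*(57320/9) = 2522080/9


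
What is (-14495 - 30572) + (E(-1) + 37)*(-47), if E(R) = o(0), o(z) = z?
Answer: -46806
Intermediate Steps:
E(R) = 0
(-14495 - 30572) + (E(-1) + 37)*(-47) = (-14495 - 30572) + (0 + 37)*(-47) = -45067 + 37*(-47) = -45067 - 1739 = -46806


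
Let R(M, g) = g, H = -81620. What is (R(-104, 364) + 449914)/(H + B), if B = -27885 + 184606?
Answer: 450278/75101 ≈ 5.9956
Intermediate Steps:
B = 156721
(R(-104, 364) + 449914)/(H + B) = (364 + 449914)/(-81620 + 156721) = 450278/75101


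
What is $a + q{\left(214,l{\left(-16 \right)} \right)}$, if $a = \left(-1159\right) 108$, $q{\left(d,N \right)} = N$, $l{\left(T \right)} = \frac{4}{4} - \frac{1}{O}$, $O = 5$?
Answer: $- \frac{625856}{5} \approx -1.2517 \cdot 10^{5}$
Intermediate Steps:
$l{\left(T \right)} = \frac{4}{5}$ ($l{\left(T \right)} = \frac{4}{4} - \frac{1}{5} = 4 \cdot \frac{1}{4} - \frac{1}{5} = 1 - \frac{1}{5} = \frac{4}{5}$)
$a = -125172$
$a + q{\left(214,l{\left(-16 \right)} \right)} = -125172 + \frac{4}{5} = - \frac{625856}{5}$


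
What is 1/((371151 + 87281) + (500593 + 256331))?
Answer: 1/1215356 ≈ 8.2280e-7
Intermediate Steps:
1/((371151 + 87281) + (500593 + 256331)) = 1/(458432 + 756924) = 1/1215356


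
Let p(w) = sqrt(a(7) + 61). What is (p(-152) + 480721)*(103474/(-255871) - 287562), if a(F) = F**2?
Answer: -5052987537277528/36553 - 10511268568*sqrt(110)/36553 ≈ -1.3824e+11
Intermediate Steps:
p(w) = sqrt(110) (p(w) = sqrt(7**2 + 61) = sqrt(49 + 61) = sqrt(110))
(p(-152) + 480721)*(103474/(-255871) - 287562) = (sqrt(110) + 480721)*(103474/(-255871) - 287562) = (480721 + sqrt(110))*(103474*(-1/255871) - 287562) = (480721 + sqrt(110))*(-14782/36553 - 287562) = (480721 + sqrt(110))*(-10511268568/36553) = -5052987537277528/36553 - 10511268568*sqrt(110)/36553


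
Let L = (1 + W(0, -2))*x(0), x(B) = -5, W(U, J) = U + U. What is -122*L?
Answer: 610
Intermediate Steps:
W(U, J) = 2*U
L = -5 (L = (1 + 2*0)*(-5) = (1 + 0)*(-5) = 1*(-5) = -5)
-122*L = -122*(-5) = 610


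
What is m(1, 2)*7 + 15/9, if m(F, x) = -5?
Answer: -100/3 ≈ -33.333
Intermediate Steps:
m(1, 2)*7 + 15/9 = -5*7 + 15/9 = -35 + 15*(⅑) = -35 + 5/3 = -100/3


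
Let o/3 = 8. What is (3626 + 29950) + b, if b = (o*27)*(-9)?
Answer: 27744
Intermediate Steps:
o = 24 (o = 3*8 = 24)
b = -5832 (b = (24*27)*(-9) = 648*(-9) = -5832)
(3626 + 29950) + b = (3626 + 29950) - 5832 = 33576 - 5832 = 27744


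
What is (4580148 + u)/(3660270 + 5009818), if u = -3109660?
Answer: 183811/1083761 ≈ 0.16960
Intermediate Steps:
(4580148 + u)/(3660270 + 5009818) = (4580148 - 3109660)/(3660270 + 5009818) = 1470488/8670088 = 1470488*(1/8670088) = 183811/1083761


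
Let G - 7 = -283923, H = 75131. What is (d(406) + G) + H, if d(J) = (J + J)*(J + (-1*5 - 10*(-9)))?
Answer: 189907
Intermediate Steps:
G = -283916 (G = 7 - 283923 = -283916)
d(J) = 2*J*(85 + J) (d(J) = (2*J)*(J + (-5 + 90)) = (2*J)*(J + 85) = (2*J)*(85 + J) = 2*J*(85 + J))
(d(406) + G) + H = (2*406*(85 + 406) - 283916) + 75131 = (2*406*491 - 283916) + 75131 = (398692 - 283916) + 75131 = 114776 + 75131 = 189907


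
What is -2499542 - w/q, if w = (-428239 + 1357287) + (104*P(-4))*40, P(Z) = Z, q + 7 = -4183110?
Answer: -10455875720006/4183117 ≈ -2.4995e+6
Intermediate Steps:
q = -4183117 (q = -7 - 4183110 = -4183117)
w = 912408 (w = (-428239 + 1357287) + (104*(-4))*40 = 929048 - 416*40 = 929048 - 16640 = 912408)
-2499542 - w/q = -2499542 - 912408/(-4183117) = -2499542 - 912408*(-1)/4183117 = -2499542 - 1*(-912408/4183117) = -2499542 + 912408/4183117 = -10455875720006/4183117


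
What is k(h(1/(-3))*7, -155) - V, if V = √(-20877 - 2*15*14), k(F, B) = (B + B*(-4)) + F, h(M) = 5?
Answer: 500 - I*√21297 ≈ 500.0 - 145.93*I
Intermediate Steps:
k(F, B) = F - 3*B (k(F, B) = (B - 4*B) + F = -3*B + F = F - 3*B)
V = I*√21297 (V = √(-20877 - 30*14) = √(-20877 - 420) = √(-21297) = I*√21297 ≈ 145.93*I)
k(h(1/(-3))*7, -155) - V = (5*7 - 3*(-155)) - I*√21297 = (35 + 465) - I*√21297 = 500 - I*√21297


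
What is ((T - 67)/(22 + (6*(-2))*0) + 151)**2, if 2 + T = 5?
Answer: 2653641/121 ≈ 21931.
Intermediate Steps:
T = 3 (T = -2 + 5 = 3)
((T - 67)/(22 + (6*(-2))*0) + 151)**2 = ((3 - 67)/(22 + (6*(-2))*0) + 151)**2 = (-64/(22 - 12*0) + 151)**2 = (-64/(22 + 0) + 151)**2 = (-64/22 + 151)**2 = (-64*1/22 + 151)**2 = (-32/11 + 151)**2 = (1629/11)**2 = 2653641/121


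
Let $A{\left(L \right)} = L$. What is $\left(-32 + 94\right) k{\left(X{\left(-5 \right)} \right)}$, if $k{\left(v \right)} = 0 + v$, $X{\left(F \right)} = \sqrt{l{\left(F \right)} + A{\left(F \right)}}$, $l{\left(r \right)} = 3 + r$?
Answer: $62 i \sqrt{7} \approx 164.04 i$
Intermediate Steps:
$X{\left(F \right)} = \sqrt{3 + 2 F}$ ($X{\left(F \right)} = \sqrt{\left(3 + F\right) + F} = \sqrt{3 + 2 F}$)
$k{\left(v \right)} = v$
$\left(-32 + 94\right) k{\left(X{\left(-5 \right)} \right)} = \left(-32 + 94\right) \sqrt{3 + 2 \left(-5\right)} = 62 \sqrt{3 - 10} = 62 \sqrt{-7} = 62 i \sqrt{7}$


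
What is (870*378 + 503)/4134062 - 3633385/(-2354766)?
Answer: 3949052913482/2433687159873 ≈ 1.6227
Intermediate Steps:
(870*378 + 503)/4134062 - 3633385/(-2354766) = (328860 + 503)*(1/4134062) - 3633385*(-1/2354766) = 329363*(1/4134062) + 3633385/2354766 = 329363/4134062 + 3633385/2354766 = 3949052913482/2433687159873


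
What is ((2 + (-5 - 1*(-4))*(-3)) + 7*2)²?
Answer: 361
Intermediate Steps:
((2 + (-5 - 1*(-4))*(-3)) + 7*2)² = ((2 + (-5 + 4)*(-3)) + 14)² = ((2 - 1*(-3)) + 14)² = ((2 + 3) + 14)² = (5 + 14)² = 19² = 361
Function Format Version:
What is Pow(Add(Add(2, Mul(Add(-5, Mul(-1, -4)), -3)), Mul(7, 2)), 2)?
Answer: 361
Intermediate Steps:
Pow(Add(Add(2, Mul(Add(-5, Mul(-1, -4)), -3)), Mul(7, 2)), 2) = Pow(Add(Add(2, Mul(Add(-5, 4), -3)), 14), 2) = Pow(Add(Add(2, Mul(-1, -3)), 14), 2) = Pow(Add(Add(2, 3), 14), 2) = Pow(Add(5, 14), 2) = Pow(19, 2) = 361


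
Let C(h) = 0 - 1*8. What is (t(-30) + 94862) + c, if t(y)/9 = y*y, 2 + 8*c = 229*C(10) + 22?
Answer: 205471/2 ≈ 1.0274e+5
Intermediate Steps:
C(h) = -8 (C(h) = 0 - 8 = -8)
c = -453/2 (c = -1/4 + (229*(-8) + 22)/8 = -1/4 + (-1832 + 22)/8 = -1/4 + (1/8)*(-1810) = -1/4 - 905/4 = -453/2 ≈ -226.50)
t(y) = 9*y**2 (t(y) = 9*(y*y) = 9*y**2)
(t(-30) + 94862) + c = (9*(-30)**2 + 94862) - 453/2 = (9*900 + 94862) - 453/2 = (8100 + 94862) - 453/2 = 102962 - 453/2 = 205471/2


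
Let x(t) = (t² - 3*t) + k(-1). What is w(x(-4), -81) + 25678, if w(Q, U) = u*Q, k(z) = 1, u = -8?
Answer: 25446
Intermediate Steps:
x(t) = 1 + t² - 3*t (x(t) = (t² - 3*t) + 1 = 1 + t² - 3*t)
w(Q, U) = -8*Q
w(x(-4), -81) + 25678 = -8*(1 + (-4)² - 3*(-4)) + 25678 = -8*(1 + 16 + 12) + 25678 = -8*29 + 25678 = -232 + 25678 = 25446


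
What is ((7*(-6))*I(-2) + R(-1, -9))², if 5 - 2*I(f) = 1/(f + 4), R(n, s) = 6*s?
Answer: 88209/4 ≈ 22052.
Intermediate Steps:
I(f) = 5/2 - 1/(2*(4 + f)) (I(f) = 5/2 - 1/(2*(f + 4)) = 5/2 - 1/(2*(4 + f)))
((7*(-6))*I(-2) + R(-1, -9))² = ((7*(-6))*((19 + 5*(-2))/(2*(4 - 2))) + 6*(-9))² = (-21*(19 - 10)/2 - 54)² = (-21*9/2 - 54)² = (-42*9/4 - 54)² = (-189/2 - 54)² = (-297/2)² = 88209/4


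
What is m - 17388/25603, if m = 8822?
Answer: 225852278/25603 ≈ 8821.3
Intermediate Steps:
m - 17388/25603 = 8822 - 17388/25603 = 225852278/25603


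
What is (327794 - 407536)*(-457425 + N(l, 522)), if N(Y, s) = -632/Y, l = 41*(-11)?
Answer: 16450618544906/451 ≈ 3.6476e+10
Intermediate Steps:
l = -451
(327794 - 407536)*(-457425 + N(l, 522)) = (327794 - 407536)*(-457425 - 632/(-451)) = -79742*(-457425 - 632*(-1/451)) = -79742*(-457425 + 632/451) = -79742*(-206298043/451) = 16450618544906/451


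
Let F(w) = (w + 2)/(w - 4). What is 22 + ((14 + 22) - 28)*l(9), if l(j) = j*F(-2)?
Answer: 22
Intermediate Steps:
F(w) = (2 + w)/(-4 + w)
l(j) = 0 (l(j) = j*((2 - 2)/(-4 - 2)) = j*(0/(-6)) = j*(-⅙*0) = j*0 = 0)
22 + ((14 + 22) - 28)*l(9) = 22 + ((14 + 22) - 28)*0 = 22 + (36 - 28)*0 = 22 + 8*0 = 22 + 0 = 22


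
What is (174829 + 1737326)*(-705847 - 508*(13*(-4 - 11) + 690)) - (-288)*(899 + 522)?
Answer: -1830518957337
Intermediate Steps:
(174829 + 1737326)*(-705847 - 508*(13*(-4 - 11) + 690)) - (-288)*(899 + 522) = 1912155*(-705847 - 508*(13*(-15) + 690)) - (-288)*1421 = 1912155*(-705847 - 508*(-195 + 690)) - 1*(-409248) = 1912155*(-705847 - 508*495) + 409248 = 1912155*(-705847 - 251460) + 409248 = 1912155*(-957307) + 409248 = -1830519366585 + 409248 = -1830518957337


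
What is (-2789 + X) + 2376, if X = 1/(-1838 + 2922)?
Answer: -447691/1084 ≈ -413.00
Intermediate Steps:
X = 1/1084 ≈ 0.00092251
(-2789 + X) + 2376 = (-2789 + 1/1084) + 2376 = -3023275/1084 + 2376 = -447691/1084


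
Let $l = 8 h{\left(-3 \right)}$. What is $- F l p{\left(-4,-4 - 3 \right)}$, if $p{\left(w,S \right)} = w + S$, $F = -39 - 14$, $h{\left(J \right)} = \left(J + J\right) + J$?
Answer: $41976$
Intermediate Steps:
$h{\left(J \right)} = 3 J$ ($h{\left(J \right)} = 2 J + J = 3 J$)
$F = -53$
$l = -72$ ($l = 8 \cdot 3 \left(-3\right) = 8 \left(-9\right) = -72$)
$p{\left(w,S \right)} = S + w$
$- F l p{\left(-4,-4 - 3 \right)} = \left(-1\right) \left(-53\right) \left(-72\right) \left(\left(-4 - 3\right) - 4\right) = 53 \left(-72\right) \left(\left(-4 - 3\right) - 4\right) = - 3816 \left(-7 - 4\right) = \left(-3816\right) \left(-11\right) = 41976$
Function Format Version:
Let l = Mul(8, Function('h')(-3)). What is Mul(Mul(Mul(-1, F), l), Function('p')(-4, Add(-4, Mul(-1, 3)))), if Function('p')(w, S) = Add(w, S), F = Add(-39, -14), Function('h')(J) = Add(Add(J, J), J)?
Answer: 41976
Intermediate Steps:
Function('h')(J) = Mul(3, J) (Function('h')(J) = Add(Mul(2, J), J) = Mul(3, J))
F = -53
l = -72 (l = Mul(8, Mul(3, -3)) = Mul(8, -9) = -72)
Function('p')(w, S) = Add(S, w)
Mul(Mul(Mul(-1, F), l), Function('p')(-4, Add(-4, Mul(-1, 3)))) = Mul(Mul(Mul(-1, -53), -72), Add(Add(-4, Mul(-1, 3)), -4)) = Mul(Mul(53, -72), Add(Add(-4, -3), -4)) = Mul(-3816, Add(-7, -4)) = Mul(-3816, -11) = 41976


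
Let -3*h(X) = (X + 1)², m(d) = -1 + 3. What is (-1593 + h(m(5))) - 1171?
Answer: -2767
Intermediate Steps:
m(d) = 2
h(X) = -(1 + X)²/3 (h(X) = -(X + 1)²/3 = -(1 + X)²/3)
(-1593 + h(m(5))) - 1171 = (-1593 - (1 + 2)²/3) - 1171 = (-1593 - ⅓*3²) - 1171 = (-1593 - ⅓*9) - 1171 = (-1593 - 3) - 1171 = -1596 - 1171 = -2767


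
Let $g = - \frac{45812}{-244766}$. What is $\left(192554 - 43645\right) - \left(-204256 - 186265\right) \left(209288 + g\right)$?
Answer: $\frac{10002556083575557}{122383} \approx 8.1732 \cdot 10^{10}$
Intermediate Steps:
$g = \frac{22906}{122383}$ ($g = \left(-45812\right) \left(- \frac{1}{244766}\right) = \frac{22906}{122383} \approx 0.18717$)
$\left(192554 - 43645\right) - \left(-204256 - 186265\right) \left(209288 + g\right) = \left(192554 - 43645\right) - \left(-204256 - 186265\right) \left(209288 + \frac{22906}{122383}\right) = \left(192554 - 43645\right) - \left(-390521\right) \frac{25613316210}{122383} = 148909 - - \frac{10002537859645410}{122383} = 148909 + \frac{10002537859645410}{122383} = \frac{10002556083575557}{122383}$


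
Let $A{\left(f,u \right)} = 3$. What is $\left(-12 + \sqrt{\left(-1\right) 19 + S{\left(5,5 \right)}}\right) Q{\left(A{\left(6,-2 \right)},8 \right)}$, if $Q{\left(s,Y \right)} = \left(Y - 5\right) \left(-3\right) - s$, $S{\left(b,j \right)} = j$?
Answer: $144 - 12 i \sqrt{14} \approx 144.0 - 44.9 i$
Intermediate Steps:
$Q{\left(s,Y \right)} = 15 - s - 3 Y$ ($Q{\left(s,Y \right)} = \left(-5 + Y\right) \left(-3\right) - s = \left(15 - 3 Y\right) - s = 15 - s - 3 Y$)
$\left(-12 + \sqrt{\left(-1\right) 19 + S{\left(5,5 \right)}}\right) Q{\left(A{\left(6,-2 \right)},8 \right)} = \left(-12 + \sqrt{\left(-1\right) 19 + 5}\right) \left(15 - 3 - 24\right) = \left(-12 + \sqrt{-19 + 5}\right) \left(15 - 3 - 24\right) = \left(-12 + \sqrt{-14}\right) \left(-12\right) = \left(-12 + i \sqrt{14}\right) \left(-12\right) = 144 - 12 i \sqrt{14}$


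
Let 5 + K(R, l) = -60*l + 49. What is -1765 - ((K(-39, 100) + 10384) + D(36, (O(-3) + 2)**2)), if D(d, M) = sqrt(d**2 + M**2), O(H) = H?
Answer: -6193 - sqrt(1297) ≈ -6229.0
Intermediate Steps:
K(R, l) = 44 - 60*l (K(R, l) = -5 + (-60*l + 49) = -5 + (49 - 60*l) = 44 - 60*l)
D(d, M) = sqrt(M**2 + d**2)
-1765 - ((K(-39, 100) + 10384) + D(36, (O(-3) + 2)**2)) = -1765 - (((44 - 60*100) + 10384) + sqrt(((-3 + 2)**2)**2 + 36**2)) = -1765 - (((44 - 6000) + 10384) + sqrt(((-1)**2)**2 + 1296)) = -1765 - ((-5956 + 10384) + sqrt(1**2 + 1296)) = -1765 - (4428 + sqrt(1 + 1296)) = -1765 - (4428 + sqrt(1297)) = -1765 + (-4428 - sqrt(1297)) = -6193 - sqrt(1297)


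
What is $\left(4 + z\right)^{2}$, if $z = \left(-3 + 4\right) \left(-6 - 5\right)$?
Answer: $49$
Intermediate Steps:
$z = -11$ ($z = 1 \left(-11\right) = -11$)
$\left(4 + z\right)^{2} = \left(4 - 11\right)^{2} = \left(-7\right)^{2} = 49$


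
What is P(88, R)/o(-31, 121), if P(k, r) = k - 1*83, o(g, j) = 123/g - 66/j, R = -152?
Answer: -1705/1539 ≈ -1.1079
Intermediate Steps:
o(g, j) = -66/j + 123/g
P(k, r) = -83 + k (P(k, r) = k - 83 = -83 + k)
P(88, R)/o(-31, 121) = (-83 + 88)/(-66/121 + 123/(-31)) = 5/(-66*1/121 + 123*(-1/31)) = 5/(-6/11 - 123/31) = 5/(-1539/341) = 5*(-341/1539) = -1705/1539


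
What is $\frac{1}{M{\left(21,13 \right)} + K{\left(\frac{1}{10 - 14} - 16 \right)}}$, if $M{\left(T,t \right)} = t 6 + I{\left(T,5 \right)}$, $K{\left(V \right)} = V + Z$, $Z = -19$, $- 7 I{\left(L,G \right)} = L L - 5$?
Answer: $- \frac{28}{547} \approx -0.051188$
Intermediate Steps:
$I{\left(L,G \right)} = \frac{5}{7} - \frac{L^{2}}{7}$ ($I{\left(L,G \right)} = - \frac{L L - 5}{7} = - \frac{L^{2} - 5}{7} = - \frac{-5 + L^{2}}{7} = \frac{5}{7} - \frac{L^{2}}{7}$)
$K{\left(V \right)} = -19 + V$ ($K{\left(V \right)} = V - 19 = -19 + V$)
$M{\left(T,t \right)} = \frac{5}{7} + 6 t - \frac{T^{2}}{7}$ ($M{\left(T,t \right)} = t 6 - \left(- \frac{5}{7} + \frac{T^{2}}{7}\right) = 6 t - \left(- \frac{5}{7} + \frac{T^{2}}{7}\right) = \frac{5}{7} + 6 t - \frac{T^{2}}{7}$)
$\frac{1}{M{\left(21,13 \right)} + K{\left(\frac{1}{10 - 14} - 16 \right)}} = \frac{1}{\left(\frac{5}{7} + 6 \cdot 13 - \frac{21^{2}}{7}\right) - \left(35 - \frac{1}{10 - 14}\right)} = \frac{1}{\left(\frac{5}{7} + 78 - 63\right) - \left(35 + \frac{1}{4}\right)} = \frac{1}{\left(\frac{5}{7} + 78 - 63\right) - \frac{141}{4}} = \frac{1}{\frac{110}{7} - \frac{141}{4}} = \frac{1}{- \frac{547}{28}} = - \frac{28}{547}$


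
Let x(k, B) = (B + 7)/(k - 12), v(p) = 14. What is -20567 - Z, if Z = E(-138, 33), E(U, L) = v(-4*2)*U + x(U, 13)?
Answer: -279523/15 ≈ -18635.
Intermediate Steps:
x(k, B) = (7 + B)/(-12 + k)
E(U, L) = 14*U + 20/(-12 + U) (E(U, L) = 14*U + (7 + 13)/(-12 + U) = 14*U + 20/(-12 + U))
Z = -28982/15 (Z = 2*(10 + 7*(-138)*(-12 - 138))/(-12 - 138) = 2*(10 + 7*(-138)*(-150))/(-150) = 2*(-1/150)*(10 + 144900) = 2*(-1/150)*144910 = -28982/15 ≈ -1932.1)
-20567 - Z = -20567 - 1*(-28982/15) = -20567 + 28982/15 = -279523/15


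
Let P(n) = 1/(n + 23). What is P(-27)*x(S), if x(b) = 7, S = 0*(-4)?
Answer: -7/4 ≈ -1.7500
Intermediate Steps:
S = 0
P(n) = 1/(23 + n)
P(-27)*x(S) = 7/(23 - 27) = 7/(-4) = -¼*7 = -7/4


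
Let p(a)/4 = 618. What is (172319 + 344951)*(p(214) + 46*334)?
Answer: 9226027720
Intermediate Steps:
p(a) = 2472 (p(a) = 4*618 = 2472)
(172319 + 344951)*(p(214) + 46*334) = (172319 + 344951)*(2472 + 46*334) = 517270*(2472 + 15364) = 517270*17836 = 9226027720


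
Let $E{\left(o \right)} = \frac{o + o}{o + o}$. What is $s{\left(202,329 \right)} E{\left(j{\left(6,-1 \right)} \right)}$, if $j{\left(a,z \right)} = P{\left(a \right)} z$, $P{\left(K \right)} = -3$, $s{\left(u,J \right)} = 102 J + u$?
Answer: $33760$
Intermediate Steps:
$s{\left(u,J \right)} = u + 102 J$
$j{\left(a,z \right)} = - 3 z$
$E{\left(o \right)} = 1$ ($E{\left(o \right)} = \frac{2 o}{2 o} = 2 o \frac{1}{2 o} = 1$)
$s{\left(202,329 \right)} E{\left(j{\left(6,-1 \right)} \right)} = \left(202 + 102 \cdot 329\right) 1 = \left(202 + 33558\right) 1 = 33760 \cdot 1 = 33760$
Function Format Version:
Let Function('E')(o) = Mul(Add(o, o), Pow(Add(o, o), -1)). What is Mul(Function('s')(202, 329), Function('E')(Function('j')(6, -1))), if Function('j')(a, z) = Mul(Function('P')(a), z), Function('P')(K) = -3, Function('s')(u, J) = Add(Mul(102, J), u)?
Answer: 33760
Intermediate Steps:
Function('s')(u, J) = Add(u, Mul(102, J))
Function('j')(a, z) = Mul(-3, z)
Function('E')(o) = 1 (Function('E')(o) = Mul(Mul(2, o), Pow(Mul(2, o), -1)) = Mul(Mul(2, o), Mul(Rational(1, 2), Pow(o, -1))) = 1)
Mul(Function('s')(202, 329), Function('E')(Function('j')(6, -1))) = Mul(Add(202, Mul(102, 329)), 1) = Mul(Add(202, 33558), 1) = Mul(33760, 1) = 33760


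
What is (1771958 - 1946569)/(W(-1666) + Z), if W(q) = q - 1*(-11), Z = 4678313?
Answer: -174611/4676658 ≈ -0.037337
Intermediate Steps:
W(q) = 11 + q (W(q) = q + 11 = 11 + q)
(1771958 - 1946569)/(W(-1666) + Z) = (1771958 - 1946569)/((11 - 1666) + 4678313) = -174611/(-1655 + 4678313) = -174611/4676658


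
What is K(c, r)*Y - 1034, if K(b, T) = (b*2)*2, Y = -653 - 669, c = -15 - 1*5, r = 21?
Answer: 104726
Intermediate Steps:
c = -20 (c = -15 - 5 = -20)
Y = -1322
K(b, T) = 4*b (K(b, T) = (2*b)*2 = 4*b)
K(c, r)*Y - 1034 = (4*(-20))*(-1322) - 1034 = -80*(-1322) - 1034 = 105760 - 1034 = 104726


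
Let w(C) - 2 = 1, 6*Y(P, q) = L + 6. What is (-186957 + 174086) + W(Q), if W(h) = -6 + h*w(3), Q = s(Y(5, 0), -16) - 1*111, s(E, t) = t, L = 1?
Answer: -13258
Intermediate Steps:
Y(P, q) = 7/6 (Y(P, q) = (1 + 6)/6 = (⅙)*7 = 7/6)
w(C) = 3 (w(C) = 2 + 1 = 3)
Q = -127 (Q = -16 - 1*111 = -16 - 111 = -127)
W(h) = -6 + 3*h (W(h) = -6 + h*3 = -6 + 3*h)
(-186957 + 174086) + W(Q) = (-186957 + 174086) + (-6 + 3*(-127)) = -12871 + (-6 - 381) = -12871 - 387 = -13258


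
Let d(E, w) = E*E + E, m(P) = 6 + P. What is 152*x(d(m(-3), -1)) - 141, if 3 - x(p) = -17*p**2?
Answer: 372411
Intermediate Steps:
d(E, w) = E + E**2 (d(E, w) = E**2 + E = E + E**2)
x(p) = 3 + 17*p**2 (x(p) = 3 - (-17)*p**2 = 3 + 17*p**2)
152*x(d(m(-3), -1)) - 141 = 152*(3 + 17*((6 - 3)*(1 + (6 - 3)))**2) - 141 = 152*(3 + 17*(3*(1 + 3))**2) - 141 = 152*(3 + 17*(3*4)**2) - 141 = 152*(3 + 17*12**2) - 141 = 152*(3 + 17*144) - 141 = 152*(3 + 2448) - 141 = 152*2451 - 141 = 372552 - 141 = 372411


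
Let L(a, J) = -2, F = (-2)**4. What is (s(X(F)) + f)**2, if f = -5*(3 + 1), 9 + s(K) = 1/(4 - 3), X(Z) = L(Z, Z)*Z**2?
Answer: 784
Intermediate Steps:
F = 16
X(Z) = -2*Z**2
s(K) = -8 (s(K) = -9 + 1/(4 - 3) = -9 + 1/1 = -9 + 1 = -8)
f = -20 (f = -5*4 = -20)
(s(X(F)) + f)**2 = (-8 - 20)**2 = (-28)**2 = 784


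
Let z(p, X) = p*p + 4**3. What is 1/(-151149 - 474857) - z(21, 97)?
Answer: -316133031/626006 ≈ -505.00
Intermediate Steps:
z(p, X) = 64 + p**2 (z(p, X) = p**2 + 64 = 64 + p**2)
1/(-151149 - 474857) - z(21, 97) = 1/(-151149 - 474857) - (64 + 21**2) = 1/(-626006) - (64 + 441) = -1/626006 - 1*505 = -1/626006 - 505 = -316133031/626006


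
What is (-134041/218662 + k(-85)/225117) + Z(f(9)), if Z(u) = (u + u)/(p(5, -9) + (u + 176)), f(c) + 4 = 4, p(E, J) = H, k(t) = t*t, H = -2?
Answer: -28595074847/49224533454 ≈ -0.58091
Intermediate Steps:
k(t) = t**2
p(E, J) = -2
f(c) = 0 (f(c) = -4 + 4 = 0)
Z(u) = 2*u/(174 + u) (Z(u) = (u + u)/(-2 + (u + 176)) = (2*u)/(-2 + (176 + u)) = (2*u)/(174 + u) = 2*u/(174 + u))
(-134041/218662 + k(-85)/225117) + Z(f(9)) = (-134041/218662 + (-85)**2/225117) + 2*0/(174 + 0) = (-134041*1/218662 + 7225*(1/225117)) + 2*0/174 = (-134041/218662 + 7225/225117) + 2*0*(1/174) = -28595074847/49224533454 + 0 = -28595074847/49224533454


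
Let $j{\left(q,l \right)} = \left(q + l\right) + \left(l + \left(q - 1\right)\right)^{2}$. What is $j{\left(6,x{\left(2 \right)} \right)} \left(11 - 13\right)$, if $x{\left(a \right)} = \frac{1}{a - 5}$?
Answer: $- \frac{494}{9} \approx -54.889$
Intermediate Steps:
$x{\left(a \right)} = \frac{1}{-5 + a}$
$j{\left(q,l \right)} = l + q + \left(-1 + l + q\right)^{2}$ ($j{\left(q,l \right)} = \left(l + q\right) + \left(l + \left(-1 + q\right)\right)^{2} = \left(l + q\right) + \left(-1 + l + q\right)^{2} = l + q + \left(-1 + l + q\right)^{2}$)
$j{\left(6,x{\left(2 \right)} \right)} \left(11 - 13\right) = \left(\frac{1}{-5 + 2} + 6 + \left(-1 + \frac{1}{-5 + 2} + 6\right)^{2}\right) \left(11 - 13\right) = \left(\frac{1}{-3} + 6 + \left(-1 + \frac{1}{-3} + 6\right)^{2}\right) \left(-2\right) = \left(- \frac{1}{3} + 6 + \left(-1 - \frac{1}{3} + 6\right)^{2}\right) \left(-2\right) = \left(- \frac{1}{3} + 6 + \left(\frac{14}{3}\right)^{2}\right) \left(-2\right) = \left(- \frac{1}{3} + 6 + \frac{196}{9}\right) \left(-2\right) = \frac{247}{9} \left(-2\right) = - \frac{494}{9}$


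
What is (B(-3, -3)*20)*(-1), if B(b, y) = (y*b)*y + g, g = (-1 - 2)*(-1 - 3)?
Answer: 300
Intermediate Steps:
g = 12 (g = -3*(-4) = 12)
B(b, y) = 12 + b*y**2 (B(b, y) = (y*b)*y + 12 = (b*y)*y + 12 = b*y**2 + 12 = 12 + b*y**2)
(B(-3, -3)*20)*(-1) = ((12 - 3*(-3)**2)*20)*(-1) = ((12 - 3*9)*20)*(-1) = ((12 - 27)*20)*(-1) = -15*20*(-1) = -300*(-1) = 300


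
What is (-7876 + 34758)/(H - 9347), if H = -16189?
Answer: -13441/12768 ≈ -1.0527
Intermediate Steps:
(-7876 + 34758)/(H - 9347) = (-7876 + 34758)/(-16189 - 9347) = 26882/(-25536) = 26882*(-1/25536) = -13441/12768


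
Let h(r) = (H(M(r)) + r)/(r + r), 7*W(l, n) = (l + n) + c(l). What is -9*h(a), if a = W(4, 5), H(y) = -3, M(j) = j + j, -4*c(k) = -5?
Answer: 387/82 ≈ 4.7195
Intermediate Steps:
c(k) = 5/4 (c(k) = -1/4*(-5) = 5/4)
M(j) = 2*j
W(l, n) = 5/28 + l/7 + n/7 (W(l, n) = ((l + n) + 5/4)/7 = (5/4 + l + n)/7 = 5/28 + l/7 + n/7)
a = 41/28 (a = 5/28 + (1/7)*4 + (1/7)*5 = 5/28 + 4/7 + 5/7 = 41/28 ≈ 1.4643)
h(r) = (-3 + r)/(2*r) (h(r) = (-3 + r)/(r + r) = (-3 + r)/((2*r)) = (-3 + r)*(1/(2*r)) = (-3 + r)/(2*r))
-9*h(a) = -9*(-3 + 41/28)/(2*41/28) = -9*28*(-43)/(2*41*28) = -9*(-43/82) = 387/82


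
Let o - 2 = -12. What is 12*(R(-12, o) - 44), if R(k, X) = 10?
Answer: -408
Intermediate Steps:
o = -10 (o = 2 - 12 = -10)
12*(R(-12, o) - 44) = 12*(10 - 44) = 12*(-34) = -408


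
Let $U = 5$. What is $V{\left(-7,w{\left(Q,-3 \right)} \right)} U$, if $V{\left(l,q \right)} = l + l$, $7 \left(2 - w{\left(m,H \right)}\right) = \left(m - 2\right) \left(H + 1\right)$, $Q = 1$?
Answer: $-70$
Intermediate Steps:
$w{\left(m,H \right)} = 2 - \frac{\left(1 + H\right) \left(-2 + m\right)}{7}$ ($w{\left(m,H \right)} = 2 - \frac{\left(m - 2\right) \left(H + 1\right)}{7} = 2 - \frac{\left(-2 + m\right) \left(1 + H\right)}{7} = 2 - \frac{\left(1 + H\right) \left(-2 + m\right)}{7}$)
$V{\left(l,q \right)} = 2 l$
$V{\left(-7,w{\left(Q,-3 \right)} \right)} U = 2 \left(-7\right) 5 = \left(-14\right) 5 = -70$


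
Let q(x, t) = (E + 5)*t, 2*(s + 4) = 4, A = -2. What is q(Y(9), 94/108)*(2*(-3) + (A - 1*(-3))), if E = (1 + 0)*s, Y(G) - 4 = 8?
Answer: -235/18 ≈ -13.056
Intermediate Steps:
Y(G) = 12 (Y(G) = 4 + 8 = 12)
s = -2 (s = -4 + (½)*4 = -4 + 2 = -2)
E = -2 (E = (1 + 0)*(-2) = 1*(-2) = -2)
q(x, t) = 3*t (q(x, t) = (-2 + 5)*t = 3*t)
q(Y(9), 94/108)*(2*(-3) + (A - 1*(-3))) = (3*(94/108))*(2*(-3) + (-2 - 1*(-3))) = (3*(94*(1/108)))*(-6 + (-2 + 3)) = (3*(47/54))*(-6 + 1) = (47/18)*(-5) = -235/18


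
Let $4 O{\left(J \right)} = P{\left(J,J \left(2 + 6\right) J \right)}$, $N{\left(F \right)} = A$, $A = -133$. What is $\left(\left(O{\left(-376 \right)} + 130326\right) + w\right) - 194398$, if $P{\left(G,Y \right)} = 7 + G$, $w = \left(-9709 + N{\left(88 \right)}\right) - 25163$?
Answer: $- \frac{396677}{4} \approx -99169.0$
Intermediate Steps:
$N{\left(F \right)} = -133$
$w = -35005$ ($w = \left(-9709 - 133\right) - 25163 = -9842 - 25163 = -35005$)
$O{\left(J \right)} = \frac{7}{4} + \frac{J}{4}$ ($O{\left(J \right)} = \frac{7 + J}{4} = \frac{7}{4} + \frac{J}{4}$)
$\left(\left(O{\left(-376 \right)} + 130326\right) + w\right) - 194398 = \left(\left(\left(\frac{7}{4} + \frac{1}{4} \left(-376\right)\right) + 130326\right) - 35005\right) - 194398 = \left(\left(\left(\frac{7}{4} - 94\right) + 130326\right) - 35005\right) - 194398 = \left(\left(- \frac{369}{4} + 130326\right) - 35005\right) - 194398 = \left(\frac{520935}{4} - 35005\right) - 194398 = \frac{380915}{4} - 194398 = - \frac{396677}{4}$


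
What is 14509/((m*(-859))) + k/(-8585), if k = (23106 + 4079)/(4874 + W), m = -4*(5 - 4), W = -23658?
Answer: 116991201671/27704577952 ≈ 4.2228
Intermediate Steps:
m = -4 (m = -4*1 = -4)
k = -27185/18784 (k = (23106 + 4079)/(4874 - 23658) = 27185/(-18784) = 27185*(-1/18784) = -27185/18784 ≈ -1.4472)
14509/((m*(-859))) + k/(-8585) = 14509/((-4*(-859))) - 27185/18784/(-8585) = 14509/3436 - 27185/18784*(-1/8585) = 14509*(1/3436) + 5437/32252128 = 14509/3436 + 5437/32252128 = 116991201671/27704577952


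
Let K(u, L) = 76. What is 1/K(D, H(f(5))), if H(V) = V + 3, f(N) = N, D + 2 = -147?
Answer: 1/76 ≈ 0.013158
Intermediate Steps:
D = -149 (D = -2 - 147 = -149)
H(V) = 3 + V
1/K(D, H(f(5))) = 1/76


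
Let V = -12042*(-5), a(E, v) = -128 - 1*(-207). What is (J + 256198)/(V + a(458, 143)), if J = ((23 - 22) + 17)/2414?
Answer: 309230995/72768823 ≈ 4.2495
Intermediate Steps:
a(E, v) = 79 (a(E, v) = -128 + 207 = 79)
J = 9/1207 (J = (1 + 17)/2414 = (1/2414)*18 = 9/1207 ≈ 0.0074565)
V = 60210
(J + 256198)/(V + a(458, 143)) = (9/1207 + 256198)/(60210 + 79) = (309230995/1207)/60289 = (309230995/1207)*(1/60289) = 309230995/72768823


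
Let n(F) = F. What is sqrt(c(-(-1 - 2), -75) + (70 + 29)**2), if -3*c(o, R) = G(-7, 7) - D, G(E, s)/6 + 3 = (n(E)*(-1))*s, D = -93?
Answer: sqrt(9678) ≈ 98.377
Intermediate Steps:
G(E, s) = -18 - 6*E*s (G(E, s) = -18 + 6*((E*(-1))*s) = -18 + 6*((-E)*s) = -18 + 6*(-E*s) = -18 - 6*E*s)
c(o, R) = -123 (c(o, R) = -((-18 - 6*(-7)*7) - 1*(-93))/3 = -((-18 + 294) + 93)/3 = -(276 + 93)/3 = -1/3*369 = -123)
sqrt(c(-(-1 - 2), -75) + (70 + 29)**2) = sqrt(-123 + (70 + 29)**2) = sqrt(-123 + 99**2) = sqrt(-123 + 9801) = sqrt(9678)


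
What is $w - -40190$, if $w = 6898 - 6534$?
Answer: $40554$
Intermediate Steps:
$w = 364$
$w - -40190 = 364 - -40190 = 364 + 40190 = 40554$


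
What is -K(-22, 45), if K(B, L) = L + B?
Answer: -23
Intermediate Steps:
K(B, L) = B + L
-K(-22, 45) = -(-22 + 45) = -1*23 = -23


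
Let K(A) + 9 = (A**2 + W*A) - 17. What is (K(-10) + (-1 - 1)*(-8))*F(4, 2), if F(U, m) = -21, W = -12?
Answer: -4410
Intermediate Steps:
K(A) = -26 + A**2 - 12*A (K(A) = -9 + ((A**2 - 12*A) - 17) = -9 + (-17 + A**2 - 12*A) = -26 + A**2 - 12*A)
(K(-10) + (-1 - 1)*(-8))*F(4, 2) = ((-26 + (-10)**2 - 12*(-10)) + (-1 - 1)*(-8))*(-21) = ((-26 + 100 + 120) - 2*(-8))*(-21) = (194 + 16)*(-21) = 210*(-21) = -4410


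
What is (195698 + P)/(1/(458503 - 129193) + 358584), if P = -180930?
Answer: 4863250080/118085297041 ≈ 0.041184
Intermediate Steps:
(195698 + P)/(1/(458503 - 129193) + 358584) = (195698 - 180930)/(1/(458503 - 129193) + 358584) = 14768/(1/329310 + 358584) = 14768/(118085297041/329310) = 14768*(329310/118085297041) = 4863250080/118085297041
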